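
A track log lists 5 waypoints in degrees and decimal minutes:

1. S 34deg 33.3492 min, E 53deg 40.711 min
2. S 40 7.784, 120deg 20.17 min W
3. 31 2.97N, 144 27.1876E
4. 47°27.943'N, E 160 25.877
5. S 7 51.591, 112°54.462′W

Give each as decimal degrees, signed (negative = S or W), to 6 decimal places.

Point 1:
  Latitude: 33.3492′ = 0.555820°; total 34.5558200
  S ⇒ negate
  Lon: 40.711′ = 0.678517°; total 53.6785167
  E ⇒ keep positive
Point 2:
  Lat: 7.784′ = 0.129733°; total 40.1297333
  S ⇒ negate
  Lon: 20.17′ = 0.336167°; total 120.3361667
  W ⇒ negate
Point 3:
  Latitude: 2.97′ = 0.049500°; total 31.0495000
  N ⇒ keep positive
  Longitude: 27.1876′ = 0.453127°; total 144.4531267
  E → positive
Point 4:
  φ: 27.943′ = 0.465717°; total 47.4657167
  N → positive
  Lon: 25.877′ = 0.431283°; total 160.4312833
  E → positive
Point 5:
  φ: 51.591′ = 0.859850°; total 7.8598500
  S ⇒ negate
  λ: 54.462′ = 0.907700°; total 112.9077000
  hemisphere W, so the sign is −

1. -34.555820, 53.678517
2. -40.129733, -120.336167
3. 31.049500, 144.453127
4. 47.465717, 160.431283
5. -7.859850, -112.907700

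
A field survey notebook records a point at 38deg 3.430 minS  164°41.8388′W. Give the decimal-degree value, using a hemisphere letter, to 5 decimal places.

38.05717° S, 164.69731° W

φ: 3.43′ = 0.057167°; total 38.057167
Lon: 41.8388′ = 0.697313°; total 164.697313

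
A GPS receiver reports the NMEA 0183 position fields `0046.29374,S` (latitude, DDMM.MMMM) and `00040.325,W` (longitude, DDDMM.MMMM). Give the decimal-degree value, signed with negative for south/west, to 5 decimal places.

-0.77156, -0.67208

Lat: degrees = first 2 digits = 0, minutes = 46.29374; 0 + 46.29374/60 = 0.771562
hemisphere S, so the sign is −
Longitude: split at 3 digits → 000° and 40.325′; 0 + 40.325/60 = 0.672083
W → negative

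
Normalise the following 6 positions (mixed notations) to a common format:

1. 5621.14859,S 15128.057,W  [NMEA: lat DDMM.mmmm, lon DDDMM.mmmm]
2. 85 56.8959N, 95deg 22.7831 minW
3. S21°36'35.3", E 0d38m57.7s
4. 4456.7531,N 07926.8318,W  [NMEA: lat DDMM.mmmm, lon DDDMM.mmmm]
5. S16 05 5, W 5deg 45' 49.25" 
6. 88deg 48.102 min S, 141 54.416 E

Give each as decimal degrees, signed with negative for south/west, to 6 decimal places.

1. -56.352477, -151.467617
2. 85.948265, -95.379718
3. -21.609806, 0.649361
4. 44.945885, -79.447197
5. -16.084722, -5.763681
6. -88.801700, 141.906933

Point 1:
  Lat: split at 2 digits → 56° and 21.14859′; 56 + 21.14859/60 = 56.3524765
  S → negative
  λ: split at 3 digits → 151° and 28.057′; 151 + 28.057/60 = 151.4676167
  hemisphere W, so the sign is −
Point 2:
  Lat: 56.8959′ = 0.948265°; total 85.9482650
  N ⇒ keep positive
  λ: 95 + 22.7831/60 = 95.3797183
  hemisphere W, so the sign is −
Point 3:
  Latitude: 36′ + 35.3″ = 36.58833′; 21 + 36.58833/60 = 21.6098056
  hemisphere S, so the sign is −
  Lon: 0° + 38/60 + 57.7/3600 = 0 + 0.633333 + 0.016028 = 0.6493611
  E ⇒ keep positive
Point 4:
  Lat: split at 2 digits → 44° and 56.7531′; 44 + 56.7531/60 = 44.9458850
  N ⇒ keep positive
  λ: degrees = first 3 digits = 79, minutes = 26.8318; 79 + 26.8318/60 = 79.4471967
  W ⇒ negate
Point 5:
  φ: 16 + 5/60 + 5/3600 = 16.0847222
  S ⇒ negate
  Longitude: 5 + 45/60 + 49.25/3600 = 5.7636806
  W ⇒ negate
Point 6:
  Lat: 88 + 48.102/60 = 88.8017000
  hemisphere S, so the sign is −
  Lon: 54.416′ = 0.906933°; total 141.9069333
  E ⇒ keep positive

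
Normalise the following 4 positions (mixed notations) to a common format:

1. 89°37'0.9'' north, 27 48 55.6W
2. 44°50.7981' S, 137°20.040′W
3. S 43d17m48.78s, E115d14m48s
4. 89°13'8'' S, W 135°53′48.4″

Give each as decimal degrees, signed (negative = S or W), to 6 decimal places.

Point 1:
  Lat: 89° + 37/60 + 0.9/3600 = 89 + 0.616667 + 0.000250 = 89.6169167
  N → positive
  Lon: 27 + 48/60 + 55.6/3600 = 27.8154444
  hemisphere W, so the sign is −
Point 2:
  Lat: 50.7981′ = 0.846635°; total 44.8466350
  S → negative
  Lon: 137 + 20.04/60 = 137.3340000
  W → negative
Point 3:
  φ: 43 + 17/60 + 48.78/3600 = 43.2968833
  S → negative
  λ: 115 + 14/60 + 48/3600 = 115.2466667
  E → positive
Point 4:
  Latitude: 13′ + 8″ = 13.13333′; 89 + 13.13333/60 = 89.2188889
  S → negative
  Lon: 135° + 53/60 + 48.4/3600 = 135 + 0.883333 + 0.013444 = 135.8967778
  W ⇒ negate

1. 89.616917, -27.815444
2. -44.846635, -137.334000
3. -43.296883, 115.246667
4. -89.218889, -135.896778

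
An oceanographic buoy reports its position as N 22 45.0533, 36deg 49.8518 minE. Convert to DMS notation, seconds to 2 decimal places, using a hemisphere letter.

Latitude: fractional minutes 0.05330 × 60 = 3.1980″
Longitude: fractional minutes 0.85180 × 60 = 51.1080″

22°45′3.20″ N, 36°49′51.11″ E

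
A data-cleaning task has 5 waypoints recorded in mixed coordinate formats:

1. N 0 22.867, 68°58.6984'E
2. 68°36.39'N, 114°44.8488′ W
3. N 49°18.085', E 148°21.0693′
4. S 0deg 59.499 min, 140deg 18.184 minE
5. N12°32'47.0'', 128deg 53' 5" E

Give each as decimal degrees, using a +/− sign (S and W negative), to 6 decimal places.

1. 0.381117, 68.978307
2. 68.606500, -114.747480
3. 49.301417, 148.351155
4. -0.991650, 140.303067
5. 12.546389, 128.884722

Point 1:
  φ: 22.867′ = 0.381117°; total 0.3811167
  N → positive
  Longitude: 58.6984′ = 0.978307°; total 68.9783067
  E ⇒ keep positive
Point 2:
  Latitude: 68 + 36.39/60 = 68.6065000
  N → positive
  Longitude: 44.8488′ = 0.747480°; total 114.7474800
  hemisphere W, so the sign is −
Point 3:
  Latitude: 18.085′ = 0.301417°; total 49.3014167
  N ⇒ keep positive
  Longitude: 148 + 21.0693/60 = 148.3511550
  E ⇒ keep positive
Point 4:
  φ: 59.499′ = 0.991650°; total 0.9916500
  hemisphere S, so the sign is −
  Longitude: 140 + 18.184/60 = 140.3030667
  E ⇒ keep positive
Point 5:
  Lat: 12 + 32/60 + 47/3600 = 12.5463889
  N ⇒ keep positive
  Lon: 128 + 53/60 + 5/3600 = 128.8847222
  E → positive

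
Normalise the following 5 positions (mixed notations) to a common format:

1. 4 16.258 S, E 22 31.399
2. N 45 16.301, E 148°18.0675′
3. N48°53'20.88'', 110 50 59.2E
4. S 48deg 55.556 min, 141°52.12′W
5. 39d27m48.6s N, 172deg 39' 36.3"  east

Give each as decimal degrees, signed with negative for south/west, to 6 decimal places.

1. -4.270967, 22.523317
2. 45.271683, 148.301125
3. 48.889133, 110.849778
4. -48.925933, -141.868667
5. 39.463500, 172.660083

Point 1:
  φ: 16.258′ = 0.270967°; total 4.2709667
  hemisphere S, so the sign is −
  Longitude: 22 + 31.399/60 = 22.5233167
  E → positive
Point 2:
  Latitude: 16.301′ = 0.271683°; total 45.2716833
  N → positive
  λ: 18.0675′ = 0.301125°; total 148.3011250
  E ⇒ keep positive
Point 3:
  φ: 53′ + 20.88″ = 53.34800′; 48 + 53.34800/60 = 48.8891333
  N → positive
  Longitude: 110 + 50/60 + 59.2/3600 = 110.8497778
  E ⇒ keep positive
Point 4:
  Latitude: 55.556′ = 0.925933°; total 48.9259333
  S ⇒ negate
  λ: 52.12′ = 0.868667°; total 141.8686667
  hemisphere W, so the sign is −
Point 5:
  Latitude: 39 + 27/60 + 48.6/3600 = 39.4635000
  N → positive
  Longitude: 172° + 39/60 + 36.3/3600 = 172 + 0.650000 + 0.010083 = 172.6600833
  E ⇒ keep positive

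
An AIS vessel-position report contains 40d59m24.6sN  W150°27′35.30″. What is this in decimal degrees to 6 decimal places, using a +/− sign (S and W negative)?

40.990167, -150.459806

Lat: 40° + 59/60 + 24.6/3600 = 40 + 0.983333 + 0.006833 = 40.9901667
N ⇒ keep positive
λ: 150 + 27/60 + 35.3/3600 = 150.4598056
hemisphere W, so the sign is −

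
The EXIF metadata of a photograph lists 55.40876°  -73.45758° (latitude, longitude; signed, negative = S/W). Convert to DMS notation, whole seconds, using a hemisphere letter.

55°24′32″ N, 73°27′27″ W

Latitude: 0.408760 × 60 = 24.52560′ → 24′, remainder × 60 = 31.54″
Longitude is negative → W; |value| = 73.457580
Lon: 0.457580° → 27.45480′; 0.45480 × 60 = 27.29″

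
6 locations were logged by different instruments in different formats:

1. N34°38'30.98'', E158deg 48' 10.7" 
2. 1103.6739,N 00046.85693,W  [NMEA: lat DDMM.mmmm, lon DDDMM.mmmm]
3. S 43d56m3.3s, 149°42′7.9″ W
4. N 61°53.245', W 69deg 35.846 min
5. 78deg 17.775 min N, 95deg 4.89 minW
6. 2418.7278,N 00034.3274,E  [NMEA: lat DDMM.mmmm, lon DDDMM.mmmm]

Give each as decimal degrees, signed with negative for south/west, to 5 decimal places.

1. 34.64194, 158.80297
2. 11.06123, -0.78095
3. -43.93425, -149.70219
4. 61.88742, -69.59743
5. 78.29625, -95.08150
6. 24.31213, 0.57212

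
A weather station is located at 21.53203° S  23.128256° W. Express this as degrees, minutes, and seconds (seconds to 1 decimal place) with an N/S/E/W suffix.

Lat: whole degrees 21; 31.92180′ → 31′ and 55.308″
Lon: 0.128256 × 60 = 7.69536′ → 7′, remainder × 60 = 41.722″

21°31′55.3″ S, 23°07′41.7″ W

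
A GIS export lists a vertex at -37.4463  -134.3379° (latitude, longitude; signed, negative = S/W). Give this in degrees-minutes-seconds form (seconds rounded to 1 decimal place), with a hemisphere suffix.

37°26′46.7″ S, 134°20′16.4″ W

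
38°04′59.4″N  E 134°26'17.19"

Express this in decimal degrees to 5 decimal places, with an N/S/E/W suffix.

φ: 38 + 4/60 + 59.4/3600 = 38.083167
Lon: 26′ + 17.19″ = 26.28650′; 134 + 26.28650/60 = 134.438108

38.08317° N, 134.43811° E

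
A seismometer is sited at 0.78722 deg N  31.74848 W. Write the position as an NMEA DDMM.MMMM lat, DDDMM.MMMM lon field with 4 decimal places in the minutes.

φ: minutes = (0.787220 − 0) × 60 = 47.233200
Lon: 31° + 0.748480 × 60 = 31° 44.908800′

0047.2332,N / 03144.9088,W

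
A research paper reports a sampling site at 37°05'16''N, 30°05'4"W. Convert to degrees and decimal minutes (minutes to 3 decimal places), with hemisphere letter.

37° 5.267′ N, 30° 5.067′ W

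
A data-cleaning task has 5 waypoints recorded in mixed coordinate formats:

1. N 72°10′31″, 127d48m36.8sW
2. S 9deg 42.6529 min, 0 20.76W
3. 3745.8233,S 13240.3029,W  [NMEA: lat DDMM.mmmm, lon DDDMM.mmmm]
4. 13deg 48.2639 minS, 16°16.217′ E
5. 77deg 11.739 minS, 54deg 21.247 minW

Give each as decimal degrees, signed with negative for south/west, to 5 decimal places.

1. 72.17528, -127.81022
2. -9.71088, -0.34600
3. -37.76372, -132.67172
4. -13.80440, 16.27028
5. -77.19565, -54.35412

Point 1:
  Lat: 72 + 10/60 + 31/3600 = 72.175278
  N ⇒ keep positive
  Lon: 48′ + 36.8″ = 48.61333′; 127 + 48.61333/60 = 127.810222
  W ⇒ negate
Point 2:
  φ: 9 + 42.6529/60 = 9.710882
  S → negative
  λ: 20.76′ = 0.346000°; total 0.346000
  W ⇒ negate
Point 3:
  φ: degrees = first 2 digits = 37, minutes = 45.8233; 37 + 45.8233/60 = 37.763722
  S ⇒ negate
  Lon: split at 3 digits → 132° and 40.3029′; 132 + 40.3029/60 = 132.671715
  W → negative
Point 4:
  Latitude: 13 + 48.2639/60 = 13.804398
  hemisphere S, so the sign is −
  Lon: 16.217′ = 0.270283°; total 16.270283
  E ⇒ keep positive
Point 5:
  Latitude: 11.739′ = 0.195650°; total 77.195650
  S → negative
  λ: 54 + 21.247/60 = 54.354117
  hemisphere W, so the sign is −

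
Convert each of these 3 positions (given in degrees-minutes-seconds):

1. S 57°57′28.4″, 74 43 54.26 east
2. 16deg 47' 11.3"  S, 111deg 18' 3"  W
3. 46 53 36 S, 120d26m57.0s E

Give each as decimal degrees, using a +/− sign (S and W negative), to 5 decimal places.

Point 1:
  Lat: 57′ + 28.4″ = 57.47333′; 57 + 57.47333/60 = 57.957889
  S → negative
  Longitude: 43′ + 54.26″ = 43.90433′; 74 + 43.90433/60 = 74.731739
  E ⇒ keep positive
Point 2:
  Lat: 47′ + 11.3″ = 47.18833′; 16 + 47.18833/60 = 16.786472
  S → negative
  Longitude: 18′ + 3″ = 18.05000′; 111 + 18.05000/60 = 111.300833
  W ⇒ negate
Point 3:
  Lat: 46° + 53/60 + 36/3600 = 46 + 0.883333 + 0.010000 = 46.893333
  S ⇒ negate
  Longitude: 120° + 26/60 + 57/3600 = 120 + 0.433333 + 0.015833 = 120.449167
  E ⇒ keep positive

1. -57.95789, 74.73174
2. -16.78647, -111.30083
3. -46.89333, 120.44917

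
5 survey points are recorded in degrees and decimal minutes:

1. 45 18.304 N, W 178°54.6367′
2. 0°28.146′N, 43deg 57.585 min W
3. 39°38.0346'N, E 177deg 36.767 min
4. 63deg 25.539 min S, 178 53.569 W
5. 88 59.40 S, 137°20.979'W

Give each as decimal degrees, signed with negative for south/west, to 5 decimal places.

Point 1:
  Lat: 18.304′ = 0.305067°; total 45.305067
  N ⇒ keep positive
  λ: 54.6367′ = 0.910612°; total 178.910612
  W ⇒ negate
Point 2:
  Lat: 0 + 28.146/60 = 0.469100
  N → positive
  λ: 57.585′ = 0.959750°; total 43.959750
  W ⇒ negate
Point 3:
  Lat: 39 + 38.0346/60 = 39.633910
  N ⇒ keep positive
  Longitude: 177 + 36.767/60 = 177.612783
  E ⇒ keep positive
Point 4:
  φ: 25.539′ = 0.425650°; total 63.425650
  S → negative
  Lon: 178 + 53.569/60 = 178.892817
  W ⇒ negate
Point 5:
  Latitude: 88 + 59.4/60 = 88.990000
  hemisphere S, so the sign is −
  Longitude: 20.979′ = 0.349650°; total 137.349650
  W → negative

1. 45.30507, -178.91061
2. 0.46910, -43.95975
3. 39.63391, 177.61278
4. -63.42565, -178.89282
5. -88.99000, -137.34965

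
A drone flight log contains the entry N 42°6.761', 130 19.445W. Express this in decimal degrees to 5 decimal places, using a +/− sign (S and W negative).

Lat: 6.761′ = 0.112683°; total 42.112683
N → positive
Longitude: 130 + 19.445/60 = 130.324083
W → negative

42.11268, -130.32408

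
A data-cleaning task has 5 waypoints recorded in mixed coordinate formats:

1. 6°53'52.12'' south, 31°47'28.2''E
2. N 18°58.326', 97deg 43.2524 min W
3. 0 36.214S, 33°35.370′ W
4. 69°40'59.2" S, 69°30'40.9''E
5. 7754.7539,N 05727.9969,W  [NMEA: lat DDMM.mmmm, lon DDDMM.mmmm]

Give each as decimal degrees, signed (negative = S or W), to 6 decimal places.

1. -6.897811, 31.791167
2. 18.972100, -97.720873
3. -0.603567, -33.589500
4. -69.683111, 69.511361
5. 77.912565, -57.466615

Point 1:
  φ: 6 + 53/60 + 52.12/3600 = 6.8978111
  S ⇒ negate
  Lon: 31 + 47/60 + 28.2/3600 = 31.7911667
  E → positive
Point 2:
  Latitude: 18 + 58.326/60 = 18.9721000
  N ⇒ keep positive
  Longitude: 97 + 43.2524/60 = 97.7208733
  W ⇒ negate
Point 3:
  φ: 0 + 36.214/60 = 0.6035667
  S ⇒ negate
  Longitude: 35.37′ = 0.589500°; total 33.5895000
  W → negative
Point 4:
  φ: 40′ + 59.2″ = 40.98667′; 69 + 40.98667/60 = 69.6831111
  S → negative
  λ: 69 + 30/60 + 40.9/3600 = 69.5113611
  E ⇒ keep positive
Point 5:
  Lat: degrees = first 2 digits = 77, minutes = 54.7539; 77 + 54.7539/60 = 77.9125650
  N ⇒ keep positive
  Longitude: split at 3 digits → 057° and 27.9969′; 57 + 27.9969/60 = 57.4666150
  hemisphere W, so the sign is −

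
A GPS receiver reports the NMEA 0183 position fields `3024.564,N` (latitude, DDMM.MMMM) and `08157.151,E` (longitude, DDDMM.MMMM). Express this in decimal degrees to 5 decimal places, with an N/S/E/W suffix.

Latitude: degrees = first 2 digits = 30, minutes = 24.564; 30 + 24.564/60 = 30.409400
Lon: split at 3 digits → 081° and 57.151′; 81 + 57.151/60 = 81.952517

30.40940° N, 81.95252° E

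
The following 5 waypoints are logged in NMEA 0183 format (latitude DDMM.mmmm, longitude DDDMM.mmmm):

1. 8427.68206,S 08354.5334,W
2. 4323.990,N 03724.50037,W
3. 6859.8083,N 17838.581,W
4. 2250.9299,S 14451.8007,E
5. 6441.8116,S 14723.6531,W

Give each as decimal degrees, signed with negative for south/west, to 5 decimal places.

1. -84.46137, -83.90889
2. 43.39983, -37.40834
3. 68.99681, -178.64302
4. -22.84883, 144.86335
5. -64.69686, -147.39422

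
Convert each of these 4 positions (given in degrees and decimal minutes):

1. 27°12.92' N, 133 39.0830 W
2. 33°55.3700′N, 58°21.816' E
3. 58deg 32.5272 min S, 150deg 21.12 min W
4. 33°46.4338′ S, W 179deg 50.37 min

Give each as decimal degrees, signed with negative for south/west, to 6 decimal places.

1. 27.215333, -133.651383
2. 33.922833, 58.363600
3. -58.542120, -150.352000
4. -33.773897, -179.839500

Point 1:
  Lat: 27 + 12.92/60 = 27.2153333
  N → positive
  λ: 39.083′ = 0.651383°; total 133.6513833
  hemisphere W, so the sign is −
Point 2:
  φ: 33 + 55.37/60 = 33.9228333
  N ⇒ keep positive
  Longitude: 58 + 21.816/60 = 58.3636000
  E ⇒ keep positive
Point 3:
  Lat: 58 + 32.5272/60 = 58.5421200
  hemisphere S, so the sign is −
  Longitude: 150 + 21.12/60 = 150.3520000
  W → negative
Point 4:
  Latitude: 33 + 46.4338/60 = 33.7738967
  S ⇒ negate
  λ: 179 + 50.37/60 = 179.8395000
  hemisphere W, so the sign is −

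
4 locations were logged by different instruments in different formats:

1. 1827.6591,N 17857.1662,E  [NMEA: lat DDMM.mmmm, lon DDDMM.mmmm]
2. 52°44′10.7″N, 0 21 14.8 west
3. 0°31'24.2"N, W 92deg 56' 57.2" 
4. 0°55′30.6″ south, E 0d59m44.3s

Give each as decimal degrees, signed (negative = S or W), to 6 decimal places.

1. 18.460985, 178.952770
2. 52.736306, -0.354111
3. 0.523389, -92.949222
4. -0.925167, 0.995639

Point 1:
  Latitude: split at 2 digits → 18° and 27.6591′; 18 + 27.6591/60 = 18.4609850
  N ⇒ keep positive
  Longitude: split at 3 digits → 178° and 57.1662′; 178 + 57.1662/60 = 178.9527700
  E ⇒ keep positive
Point 2:
  Lat: 44′ + 10.7″ = 44.17833′; 52 + 44.17833/60 = 52.7363056
  N → positive
  λ: 0° + 21/60 + 14.8/3600 = 0 + 0.350000 + 0.004111 = 0.3541111
  hemisphere W, so the sign is −
Point 3:
  Latitude: 0 + 31/60 + 24.2/3600 = 0.5233889
  N ⇒ keep positive
  λ: 56′ + 57.2″ = 56.95333′; 92 + 56.95333/60 = 92.9492222
  W ⇒ negate
Point 4:
  Latitude: 0° + 55/60 + 30.6/3600 = 0 + 0.916667 + 0.008500 = 0.9251667
  S → negative
  λ: 0 + 59/60 + 44.3/3600 = 0.9956389
  E → positive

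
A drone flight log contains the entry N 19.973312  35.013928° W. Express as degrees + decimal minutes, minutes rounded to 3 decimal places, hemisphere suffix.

19° 58.399′ N, 35° 0.836′ W

Lat: fractional part 0.973312 → 58.39872 minutes
Longitude: 35° + 0.013928 × 60 = 35° 0.83568′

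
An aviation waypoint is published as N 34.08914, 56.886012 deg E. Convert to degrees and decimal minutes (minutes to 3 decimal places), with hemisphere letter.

φ: 34° + 0.089140 × 60 = 34° 5.34840′
Longitude: 56° + 0.886012 × 60 = 56° 53.16072′

34° 5.348′ N, 56° 53.161′ E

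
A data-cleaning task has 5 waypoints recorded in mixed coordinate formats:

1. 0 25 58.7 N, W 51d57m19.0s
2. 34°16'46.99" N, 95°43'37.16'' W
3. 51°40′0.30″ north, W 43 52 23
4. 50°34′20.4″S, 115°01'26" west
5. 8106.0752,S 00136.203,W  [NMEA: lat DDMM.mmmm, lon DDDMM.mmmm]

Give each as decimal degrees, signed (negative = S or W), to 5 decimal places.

1. 0.43297, -51.95528
2. 34.27972, -95.72699
3. 51.66675, -43.87306
4. -50.57233, -115.02389
5. -81.10125, -1.60338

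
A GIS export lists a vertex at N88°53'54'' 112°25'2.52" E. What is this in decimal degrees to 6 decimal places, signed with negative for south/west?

88.898333, 112.417367

φ: 53′ + 54″ = 53.90000′; 88 + 53.90000/60 = 88.8983333
N → positive
Lon: 112 + 25/60 + 2.52/3600 = 112.4173667
E → positive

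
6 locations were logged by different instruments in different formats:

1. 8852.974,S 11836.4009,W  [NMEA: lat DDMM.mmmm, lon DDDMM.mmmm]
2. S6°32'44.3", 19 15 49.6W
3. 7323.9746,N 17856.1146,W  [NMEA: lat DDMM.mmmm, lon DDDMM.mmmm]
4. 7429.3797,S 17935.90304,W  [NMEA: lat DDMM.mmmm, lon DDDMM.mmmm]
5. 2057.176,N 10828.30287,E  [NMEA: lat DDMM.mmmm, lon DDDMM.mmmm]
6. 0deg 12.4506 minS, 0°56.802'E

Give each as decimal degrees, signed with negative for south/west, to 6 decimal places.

1. -88.882900, -118.606682
2. -6.545639, -19.263778
3. 73.399577, -178.935243
4. -74.489662, -179.598384
5. 20.952933, 108.471715
6. -0.207510, 0.946700

Point 1:
  φ: degrees = first 2 digits = 88, minutes = 52.974; 88 + 52.974/60 = 88.8829000
  hemisphere S, so the sign is −
  Longitude: degrees = first 3 digits = 118, minutes = 36.4009; 118 + 36.4009/60 = 118.6066817
  W ⇒ negate
Point 2:
  Latitude: 6° + 32/60 + 44.3/3600 = 6 + 0.533333 + 0.012306 = 6.5456389
  S ⇒ negate
  Longitude: 19° + 15/60 + 49.6/3600 = 19 + 0.250000 + 0.013778 = 19.2637778
  W → negative
Point 3:
  Latitude: degrees = first 2 digits = 73, minutes = 23.9746; 73 + 23.9746/60 = 73.3995767
  N → positive
  Longitude: split at 3 digits → 178° and 56.1146′; 178 + 56.1146/60 = 178.9352433
  W ⇒ negate
Point 4:
  φ: degrees = first 2 digits = 74, minutes = 29.3797; 74 + 29.3797/60 = 74.4896617
  S → negative
  Lon: degrees = first 3 digits = 179, minutes = 35.90304; 179 + 35.90304/60 = 179.5983840
  W → negative
Point 5:
  Lat: degrees = first 2 digits = 20, minutes = 57.176; 20 + 57.176/60 = 20.9529333
  N ⇒ keep positive
  Lon: split at 3 digits → 108° and 28.30287′; 108 + 28.30287/60 = 108.4717145
  E → positive
Point 6:
  φ: 12.4506′ = 0.207510°; total 0.2075100
  hemisphere S, so the sign is −
  Longitude: 0 + 56.802/60 = 0.9467000
  E → positive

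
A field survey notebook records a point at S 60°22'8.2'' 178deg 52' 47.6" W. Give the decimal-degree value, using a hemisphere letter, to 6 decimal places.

60.368944° S, 178.879889° W

Latitude: 60° + 22/60 + 8.2/3600 = 60 + 0.366667 + 0.002278 = 60.3689444
λ: 178° + 52/60 + 47.6/3600 = 178 + 0.866667 + 0.013222 = 178.8798889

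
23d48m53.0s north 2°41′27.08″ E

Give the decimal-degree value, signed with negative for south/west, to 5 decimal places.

23.81472, 2.69086

Lat: 48′ + 53″ = 48.88333′; 23 + 48.88333/60 = 23.814722
N ⇒ keep positive
λ: 2° + 41/60 + 27.08/3600 = 2 + 0.683333 + 0.007522 = 2.690856
E → positive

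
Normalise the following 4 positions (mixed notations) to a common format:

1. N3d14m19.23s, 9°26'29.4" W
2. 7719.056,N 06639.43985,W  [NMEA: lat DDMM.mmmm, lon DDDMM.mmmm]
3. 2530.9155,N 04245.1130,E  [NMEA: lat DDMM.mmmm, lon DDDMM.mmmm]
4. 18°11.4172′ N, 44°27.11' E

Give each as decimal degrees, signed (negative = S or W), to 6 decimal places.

1. 3.238675, -9.441500
2. 77.317600, -66.657331
3. 25.515258, 42.751883
4. 18.190287, 44.451833

Point 1:
  Lat: 3 + 14/60 + 19.23/3600 = 3.2386750
  N ⇒ keep positive
  Lon: 9° + 26/60 + 29.4/3600 = 9 + 0.433333 + 0.008167 = 9.4415000
  W ⇒ negate
Point 2:
  Latitude: split at 2 digits → 77° and 19.056′; 77 + 19.056/60 = 77.3176000
  N → positive
  Longitude: split at 3 digits → 066° and 39.43985′; 66 + 39.43985/60 = 66.6573308
  W → negative
Point 3:
  Lat: degrees = first 2 digits = 25, minutes = 30.9155; 25 + 30.9155/60 = 25.5152583
  N ⇒ keep positive
  λ: degrees = first 3 digits = 42, minutes = 45.113; 42 + 45.113/60 = 42.7518833
  E → positive
Point 4:
  φ: 11.4172′ = 0.190287°; total 18.1902867
  N ⇒ keep positive
  Longitude: 27.11′ = 0.451833°; total 44.4518333
  E → positive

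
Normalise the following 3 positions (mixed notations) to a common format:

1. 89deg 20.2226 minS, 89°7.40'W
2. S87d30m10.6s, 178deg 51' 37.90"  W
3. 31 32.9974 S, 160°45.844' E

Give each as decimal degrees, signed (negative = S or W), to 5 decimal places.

Point 1:
  Latitude: 89 + 20.2226/60 = 89.337043
  hemisphere S, so the sign is −
  Lon: 7.4′ = 0.123333°; total 89.123333
  W → negative
Point 2:
  Latitude: 30′ + 10.6″ = 30.17667′; 87 + 30.17667/60 = 87.502944
  S → negative
  λ: 178 + 51/60 + 37.9/3600 = 178.860528
  W ⇒ negate
Point 3:
  φ: 32.9974′ = 0.549957°; total 31.549957
  S ⇒ negate
  λ: 45.844′ = 0.764067°; total 160.764067
  E ⇒ keep positive

1. -89.33704, -89.12333
2. -87.50294, -178.86053
3. -31.54996, 160.76407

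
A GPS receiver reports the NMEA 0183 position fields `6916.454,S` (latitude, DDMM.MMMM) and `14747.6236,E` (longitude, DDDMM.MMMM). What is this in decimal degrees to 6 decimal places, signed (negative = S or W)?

-69.274233, 147.793727

φ: degrees = first 2 digits = 69, minutes = 16.454; 69 + 16.454/60 = 69.2742333
hemisphere S, so the sign is −
Lon: split at 3 digits → 147° and 47.6236′; 147 + 47.6236/60 = 147.7937267
E → positive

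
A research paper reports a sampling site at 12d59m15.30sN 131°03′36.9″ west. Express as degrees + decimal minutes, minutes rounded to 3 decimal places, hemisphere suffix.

12° 59.255′ N, 131° 3.615′ W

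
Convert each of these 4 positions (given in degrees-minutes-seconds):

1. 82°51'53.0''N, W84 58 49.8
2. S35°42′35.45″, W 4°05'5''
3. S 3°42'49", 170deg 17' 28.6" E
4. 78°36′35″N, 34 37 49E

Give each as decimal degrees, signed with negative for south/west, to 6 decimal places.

1. 82.864722, -84.980500
2. -35.709847, -4.084722
3. -3.713611, 170.291278
4. 78.609722, 34.630278

Point 1:
  Lat: 51′ + 53″ = 51.88333′; 82 + 51.88333/60 = 82.8647222
  N → positive
  Lon: 84° + 58/60 + 49.8/3600 = 84 + 0.966667 + 0.013833 = 84.9805000
  W ⇒ negate
Point 2:
  Lat: 35 + 42/60 + 35.45/3600 = 35.7098472
  hemisphere S, so the sign is −
  Lon: 4 + 5/60 + 5/3600 = 4.0847222
  W → negative
Point 3:
  φ: 3° + 42/60 + 49/3600 = 3 + 0.700000 + 0.013611 = 3.7136111
  S → negative
  λ: 170° + 17/60 + 28.6/3600 = 170 + 0.283333 + 0.007944 = 170.2912778
  E ⇒ keep positive
Point 4:
  Latitude: 78 + 36/60 + 35/3600 = 78.6097222
  N ⇒ keep positive
  λ: 37′ + 49″ = 37.81667′; 34 + 37.81667/60 = 34.6302778
  E → positive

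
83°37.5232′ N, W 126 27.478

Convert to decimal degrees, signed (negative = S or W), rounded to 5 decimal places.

Lat: 83 + 37.5232/60 = 83.625387
N ⇒ keep positive
Lon: 126 + 27.478/60 = 126.457967
W → negative

83.62539, -126.45797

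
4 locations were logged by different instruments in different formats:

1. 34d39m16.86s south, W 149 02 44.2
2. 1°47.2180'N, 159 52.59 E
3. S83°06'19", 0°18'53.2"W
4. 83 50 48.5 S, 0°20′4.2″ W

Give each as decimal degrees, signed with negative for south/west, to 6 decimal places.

1. -34.654683, -149.045611
2. 1.786967, 159.876500
3. -83.105278, -0.314778
4. -83.846806, -0.334500

Point 1:
  φ: 39′ + 16.86″ = 39.28100′; 34 + 39.28100/60 = 34.6546833
  hemisphere S, so the sign is −
  λ: 2′ + 44.2″ = 2.73667′; 149 + 2.73667/60 = 149.0456111
  hemisphere W, so the sign is −
Point 2:
  Lat: 47.218′ = 0.786967°; total 1.7869667
  N → positive
  Longitude: 159 + 52.59/60 = 159.8765000
  E ⇒ keep positive
Point 3:
  Latitude: 6′ + 19″ = 6.31667′; 83 + 6.31667/60 = 83.1052778
  hemisphere S, so the sign is −
  Longitude: 18′ + 53.2″ = 18.88667′; 0 + 18.88667/60 = 0.3147778
  hemisphere W, so the sign is −
Point 4:
  φ: 83° + 50/60 + 48.5/3600 = 83 + 0.833333 + 0.013472 = 83.8468056
  hemisphere S, so the sign is −
  Longitude: 0 + 20/60 + 4.2/3600 = 0.3345000
  hemisphere W, so the sign is −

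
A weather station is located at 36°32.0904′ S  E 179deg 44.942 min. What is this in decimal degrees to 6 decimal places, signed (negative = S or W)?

φ: 36 + 32.0904/60 = 36.5348400
S ⇒ negate
λ: 44.942′ = 0.749033°; total 179.7490333
E → positive

-36.534840, 179.749033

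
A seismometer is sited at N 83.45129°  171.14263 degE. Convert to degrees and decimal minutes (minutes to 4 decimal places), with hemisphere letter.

83° 27.0774′ N, 171° 8.5578′ E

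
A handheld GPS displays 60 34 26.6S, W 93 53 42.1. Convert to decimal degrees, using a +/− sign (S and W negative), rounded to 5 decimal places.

-60.57406, -93.89503

φ: 60° + 34/60 + 26.6/3600 = 60 + 0.566667 + 0.007389 = 60.574056
S → negative
λ: 53′ + 42.1″ = 53.70167′; 93 + 53.70167/60 = 93.895028
hemisphere W, so the sign is −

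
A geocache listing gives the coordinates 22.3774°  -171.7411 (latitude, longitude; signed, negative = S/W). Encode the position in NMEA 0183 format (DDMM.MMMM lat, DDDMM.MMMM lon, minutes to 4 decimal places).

2222.6440,N / 17144.4660,W

Latitude: minutes = (22.377400 − 22) × 60 = 22.644000
Longitude is negative → W; |value| = 171.741100
Longitude: minutes = (171.741100 − 171) × 60 = 44.466000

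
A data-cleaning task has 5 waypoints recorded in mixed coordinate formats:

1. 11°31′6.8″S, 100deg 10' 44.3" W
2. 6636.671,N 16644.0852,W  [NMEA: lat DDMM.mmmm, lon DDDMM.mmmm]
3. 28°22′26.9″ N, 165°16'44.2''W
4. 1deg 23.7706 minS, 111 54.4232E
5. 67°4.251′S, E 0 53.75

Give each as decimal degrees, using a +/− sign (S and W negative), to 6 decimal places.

1. -11.518556, -100.178972
2. 66.611183, -166.734753
3. 28.374139, -165.278944
4. -1.396177, 111.907053
5. -67.070850, 0.895833

Point 1:
  φ: 11 + 31/60 + 6.8/3600 = 11.5185556
  S → negative
  Longitude: 100 + 10/60 + 44.3/3600 = 100.1789722
  W ⇒ negate
Point 2:
  Lat: split at 2 digits → 66° and 36.671′; 66 + 36.671/60 = 66.6111833
  N → positive
  Longitude: degrees = first 3 digits = 166, minutes = 44.0852; 166 + 44.0852/60 = 166.7347533
  W → negative
Point 3:
  φ: 28° + 22/60 + 26.9/3600 = 28 + 0.366667 + 0.007472 = 28.3741389
  N → positive
  Lon: 165° + 16/60 + 44.2/3600 = 165 + 0.266667 + 0.012278 = 165.2789444
  W → negative
Point 4:
  φ: 23.7706′ = 0.396177°; total 1.3961767
  hemisphere S, so the sign is −
  Longitude: 111 + 54.4232/60 = 111.9070533
  E → positive
Point 5:
  Latitude: 67 + 4.251/60 = 67.0708500
  hemisphere S, so the sign is −
  Lon: 53.75′ = 0.895833°; total 0.8958333
  E → positive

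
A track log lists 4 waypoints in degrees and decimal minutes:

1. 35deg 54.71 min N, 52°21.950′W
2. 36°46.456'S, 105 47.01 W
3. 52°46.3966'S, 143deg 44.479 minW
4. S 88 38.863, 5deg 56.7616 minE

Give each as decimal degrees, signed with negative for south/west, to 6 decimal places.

1. 35.911833, -52.365833
2. -36.774267, -105.783500
3. -52.773277, -143.741317
4. -88.647717, 5.946027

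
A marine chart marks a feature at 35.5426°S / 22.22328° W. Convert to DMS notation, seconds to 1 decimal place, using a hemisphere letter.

35°32′33.4″ S, 22°13′23.8″ W

Lat: 0.542600 × 60 = 32.55600′ → 32′, remainder × 60 = 33.360″
Longitude: whole degrees 22; 13.39680′ → 13′ and 23.808″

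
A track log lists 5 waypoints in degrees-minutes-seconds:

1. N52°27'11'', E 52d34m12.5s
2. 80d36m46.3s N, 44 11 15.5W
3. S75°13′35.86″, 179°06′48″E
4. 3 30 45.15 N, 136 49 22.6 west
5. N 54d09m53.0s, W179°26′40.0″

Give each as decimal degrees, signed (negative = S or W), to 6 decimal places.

Point 1:
  φ: 52° + 27/60 + 11/3600 = 52 + 0.450000 + 0.003056 = 52.4530556
  N ⇒ keep positive
  Longitude: 34′ + 12.5″ = 34.20833′; 52 + 34.20833/60 = 52.5701389
  E → positive
Point 2:
  Lat: 36′ + 46.3″ = 36.77167′; 80 + 36.77167/60 = 80.6128611
  N → positive
  λ: 11′ + 15.5″ = 11.25833′; 44 + 11.25833/60 = 44.1876389
  W ⇒ negate
Point 3:
  Latitude: 13′ + 35.86″ = 13.59767′; 75 + 13.59767/60 = 75.2266278
  S → negative
  λ: 6′ + 48″ = 6.80000′; 179 + 6.80000/60 = 179.1133333
  E ⇒ keep positive
Point 4:
  Lat: 30′ + 45.15″ = 30.75250′; 3 + 30.75250/60 = 3.5125417
  N ⇒ keep positive
  Lon: 49′ + 22.6″ = 49.37667′; 136 + 49.37667/60 = 136.8229444
  hemisphere W, so the sign is −
Point 5:
  Lat: 54° + 9/60 + 53/3600 = 54 + 0.150000 + 0.014722 = 54.1647222
  N ⇒ keep positive
  λ: 26′ + 40″ = 26.66667′; 179 + 26.66667/60 = 179.4444444
  hemisphere W, so the sign is −

1. 52.453056, 52.570139
2. 80.612861, -44.187639
3. -75.226628, 179.113333
4. 3.512542, -136.822944
5. 54.164722, -179.444444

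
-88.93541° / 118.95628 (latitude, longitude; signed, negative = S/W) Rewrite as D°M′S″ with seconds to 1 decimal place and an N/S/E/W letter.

Latitude is negative → S; |value| = 88.935410
Latitude: 0.935410 × 60 = 56.12460′ → 56′, remainder × 60 = 7.476″
λ: 0.956280 × 60 = 57.37680′ → 57′, remainder × 60 = 22.608″

88°56′7.5″ S, 118°57′22.6″ E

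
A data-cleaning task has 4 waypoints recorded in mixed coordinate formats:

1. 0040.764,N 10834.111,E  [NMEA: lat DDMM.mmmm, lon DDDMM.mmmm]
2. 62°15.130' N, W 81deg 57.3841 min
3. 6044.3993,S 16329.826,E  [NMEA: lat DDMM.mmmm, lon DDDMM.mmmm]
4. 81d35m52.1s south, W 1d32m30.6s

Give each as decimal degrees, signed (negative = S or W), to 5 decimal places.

Point 1:
  Lat: degrees = first 2 digits = 0, minutes = 40.764; 0 + 40.764/60 = 0.679400
  N → positive
  Longitude: degrees = first 3 digits = 108, minutes = 34.111; 108 + 34.111/60 = 108.568517
  E → positive
Point 2:
  Latitude: 15.13′ = 0.252167°; total 62.252167
  N ⇒ keep positive
  Lon: 57.3841′ = 0.956402°; total 81.956402
  W → negative
Point 3:
  φ: degrees = first 2 digits = 60, minutes = 44.3993; 60 + 44.3993/60 = 60.739988
  S ⇒ negate
  Longitude: split at 3 digits → 163° and 29.826′; 163 + 29.826/60 = 163.497100
  E → positive
Point 4:
  φ: 81 + 35/60 + 52.1/3600 = 81.597806
  S → negative
  Longitude: 1 + 32/60 + 30.6/3600 = 1.541833
  hemisphere W, so the sign is −

1. 0.67940, 108.56852
2. 62.25217, -81.95640
3. -60.73999, 163.49710
4. -81.59781, -1.54183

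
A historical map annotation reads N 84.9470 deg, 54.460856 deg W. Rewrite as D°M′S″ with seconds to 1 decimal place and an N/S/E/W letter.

84°56′49.2″ N, 54°27′39.1″ W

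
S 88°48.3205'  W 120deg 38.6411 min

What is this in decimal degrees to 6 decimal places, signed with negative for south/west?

-88.805342, -120.644018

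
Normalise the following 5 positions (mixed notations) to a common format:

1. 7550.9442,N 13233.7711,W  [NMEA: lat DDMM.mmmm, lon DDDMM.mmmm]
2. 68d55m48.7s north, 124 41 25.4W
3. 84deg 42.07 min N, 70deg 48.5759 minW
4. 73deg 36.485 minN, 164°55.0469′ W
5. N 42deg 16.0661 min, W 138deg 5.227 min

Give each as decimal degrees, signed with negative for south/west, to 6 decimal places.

1. 75.849070, -132.562852
2. 68.930194, -124.690389
3. 84.701167, -70.809598
4. 73.608083, -164.917448
5. 42.267768, -138.087117

Point 1:
  φ: degrees = first 2 digits = 75, minutes = 50.9442; 75 + 50.9442/60 = 75.8490700
  N ⇒ keep positive
  Longitude: degrees = first 3 digits = 132, minutes = 33.7711; 132 + 33.7711/60 = 132.5628517
  W → negative
Point 2:
  Latitude: 55′ + 48.7″ = 55.81167′; 68 + 55.81167/60 = 68.9301944
  N → positive
  λ: 124° + 41/60 + 25.4/3600 = 124 + 0.683333 + 0.007056 = 124.6903889
  W → negative
Point 3:
  Latitude: 84 + 42.07/60 = 84.7011667
  N → positive
  λ: 70 + 48.5759/60 = 70.8095983
  W → negative
Point 4:
  Lat: 36.485′ = 0.608083°; total 73.6080833
  N → positive
  Lon: 55.0469′ = 0.917448°; total 164.9174483
  hemisphere W, so the sign is −
Point 5:
  Latitude: 42 + 16.0661/60 = 42.2677683
  N ⇒ keep positive
  Longitude: 138 + 5.227/60 = 138.0871167
  W → negative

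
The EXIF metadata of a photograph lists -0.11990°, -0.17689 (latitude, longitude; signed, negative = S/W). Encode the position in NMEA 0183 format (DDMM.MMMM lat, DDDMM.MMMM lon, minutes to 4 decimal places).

Latitude is negative → S; |value| = 0.119900
Lat: fractional part 0.119900 → 7.194000 minutes
Longitude is negative → W; |value| = 0.176890
λ: fractional part 0.176890 → 10.613400 minutes

0007.1940,S / 00010.6134,W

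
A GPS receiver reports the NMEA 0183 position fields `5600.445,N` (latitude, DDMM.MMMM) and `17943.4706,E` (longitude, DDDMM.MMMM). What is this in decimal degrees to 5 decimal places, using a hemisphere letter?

Lat: degrees = first 2 digits = 56, minutes = 0.445; 56 + 0.445/60 = 56.007417
Longitude: degrees = first 3 digits = 179, minutes = 43.4706; 179 + 43.4706/60 = 179.724510

56.00742° N, 179.72451° E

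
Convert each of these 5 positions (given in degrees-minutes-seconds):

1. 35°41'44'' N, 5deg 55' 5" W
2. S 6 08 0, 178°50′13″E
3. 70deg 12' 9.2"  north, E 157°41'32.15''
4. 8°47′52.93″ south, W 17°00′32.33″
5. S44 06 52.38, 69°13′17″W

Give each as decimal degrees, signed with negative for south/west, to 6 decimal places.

Point 1:
  Latitude: 35 + 41/60 + 44/3600 = 35.6955556
  N → positive
  λ: 55′ + 5″ = 55.08333′; 5 + 55.08333/60 = 5.9180556
  W ⇒ negate
Point 2:
  Latitude: 8′ + 0″ = 8.00000′; 6 + 8.00000/60 = 6.1333333
  hemisphere S, so the sign is −
  λ: 50′ + 13″ = 50.21667′; 178 + 50.21667/60 = 178.8369444
  E → positive
Point 3:
  Latitude: 70° + 12/60 + 9.2/3600 = 70 + 0.200000 + 0.002556 = 70.2025556
  N → positive
  λ: 41′ + 32.15″ = 41.53583′; 157 + 41.53583/60 = 157.6922639
  E ⇒ keep positive
Point 4:
  Lat: 8° + 47/60 + 52.93/3600 = 8 + 0.783333 + 0.014703 = 8.7980361
  S → negative
  Longitude: 0′ + 32.33″ = 0.53883′; 17 + 0.53883/60 = 17.0089806
  hemisphere W, so the sign is −
Point 5:
  φ: 44° + 6/60 + 52.38/3600 = 44 + 0.100000 + 0.014550 = 44.1145500
  S → negative
  λ: 13′ + 17″ = 13.28333′; 69 + 13.28333/60 = 69.2213889
  W ⇒ negate

1. 35.695556, -5.918056
2. -6.133333, 178.836944
3. 70.202556, 157.692264
4. -8.798036, -17.008981
5. -44.114550, -69.221389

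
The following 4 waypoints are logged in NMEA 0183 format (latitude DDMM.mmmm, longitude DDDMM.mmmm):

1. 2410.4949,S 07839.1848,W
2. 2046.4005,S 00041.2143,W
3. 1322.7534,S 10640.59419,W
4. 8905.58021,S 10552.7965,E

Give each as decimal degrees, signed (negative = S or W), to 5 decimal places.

Point 1:
  φ: degrees = first 2 digits = 24, minutes = 10.4949; 24 + 10.4949/60 = 24.174915
  hemisphere S, so the sign is −
  λ: degrees = first 3 digits = 78, minutes = 39.1848; 78 + 39.1848/60 = 78.653080
  W ⇒ negate
Point 2:
  Lat: split at 2 digits → 20° and 46.4005′; 20 + 46.4005/60 = 20.773342
  S ⇒ negate
  λ: split at 3 digits → 000° and 41.2143′; 0 + 41.2143/60 = 0.686905
  W → negative
Point 3:
  Lat: split at 2 digits → 13° and 22.7534′; 13 + 22.7534/60 = 13.379223
  S → negative
  Lon: degrees = first 3 digits = 106, minutes = 40.59419; 106 + 40.59419/60 = 106.676570
  W ⇒ negate
Point 4:
  Latitude: split at 2 digits → 89° and 5.58021′; 89 + 5.58021/60 = 89.093004
  hemisphere S, so the sign is −
  Lon: split at 3 digits → 105° and 52.7965′; 105 + 52.7965/60 = 105.879942
  E ⇒ keep positive

1. -24.17492, -78.65308
2. -20.77334, -0.68691
3. -13.37922, -106.67657
4. -89.09300, 105.87994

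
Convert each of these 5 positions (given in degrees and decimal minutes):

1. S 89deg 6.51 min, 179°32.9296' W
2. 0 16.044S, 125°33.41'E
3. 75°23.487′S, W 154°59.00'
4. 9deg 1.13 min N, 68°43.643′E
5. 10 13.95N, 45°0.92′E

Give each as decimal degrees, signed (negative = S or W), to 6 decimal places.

Point 1:
  φ: 6.51′ = 0.108500°; total 89.1085000
  S ⇒ negate
  λ: 179 + 32.9296/60 = 179.5488267
  W → negative
Point 2:
  φ: 0 + 16.044/60 = 0.2674000
  S ⇒ negate
  Longitude: 125 + 33.41/60 = 125.5568333
  E → positive
Point 3:
  φ: 23.487′ = 0.391450°; total 75.3914500
  S ⇒ negate
  Longitude: 154 + 59/60 = 154.9833333
  W ⇒ negate
Point 4:
  Lat: 9 + 1.13/60 = 9.0188333
  N → positive
  λ: 43.643′ = 0.727383°; total 68.7273833
  E → positive
Point 5:
  Lat: 13.95′ = 0.232500°; total 10.2325000
  N → positive
  Lon: 0.92′ = 0.015333°; total 45.0153333
  E ⇒ keep positive

1. -89.108500, -179.548827
2. -0.267400, 125.556833
3. -75.391450, -154.983333
4. 9.018833, 68.727383
5. 10.232500, 45.015333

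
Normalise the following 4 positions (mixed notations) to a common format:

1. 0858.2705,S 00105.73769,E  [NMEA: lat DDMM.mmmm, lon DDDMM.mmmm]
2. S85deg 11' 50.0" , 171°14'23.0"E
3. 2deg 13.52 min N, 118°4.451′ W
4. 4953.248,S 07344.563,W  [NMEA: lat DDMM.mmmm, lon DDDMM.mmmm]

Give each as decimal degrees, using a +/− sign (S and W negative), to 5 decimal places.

1. -8.97118, 1.09563
2. -85.19722, 171.23972
3. 2.22533, -118.07418
4. -49.88747, -73.74272

Point 1:
  Lat: degrees = first 2 digits = 8, minutes = 58.2705; 8 + 58.2705/60 = 8.971175
  S ⇒ negate
  Longitude: degrees = first 3 digits = 1, minutes = 5.73769; 1 + 5.73769/60 = 1.095628
  E → positive
Point 2:
  φ: 11′ + 50″ = 11.83333′; 85 + 11.83333/60 = 85.197222
  S → negative
  λ: 171° + 14/60 + 23/3600 = 171 + 0.233333 + 0.006389 = 171.239722
  E ⇒ keep positive
Point 3:
  Lat: 2 + 13.52/60 = 2.225333
  N ⇒ keep positive
  λ: 118 + 4.451/60 = 118.074183
  hemisphere W, so the sign is −
Point 4:
  Lat: degrees = first 2 digits = 49, minutes = 53.248; 49 + 53.248/60 = 49.887467
  S ⇒ negate
  Longitude: split at 3 digits → 073° and 44.563′; 73 + 44.563/60 = 73.742717
  W ⇒ negate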